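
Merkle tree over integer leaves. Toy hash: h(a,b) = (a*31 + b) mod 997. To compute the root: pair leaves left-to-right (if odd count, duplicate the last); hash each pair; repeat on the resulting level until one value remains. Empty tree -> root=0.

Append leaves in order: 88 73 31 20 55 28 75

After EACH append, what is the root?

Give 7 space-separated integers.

Answer: 88 807 87 76 850 983 653

Derivation:
After append 88 (leaves=[88]):
  L0: [88]
  root=88
After append 73 (leaves=[88, 73]):
  L0: [88, 73]
  L1: h(88,73)=(88*31+73)%997=807 -> [807]
  root=807
After append 31 (leaves=[88, 73, 31]):
  L0: [88, 73, 31]
  L1: h(88,73)=(88*31+73)%997=807 h(31,31)=(31*31+31)%997=992 -> [807, 992]
  L2: h(807,992)=(807*31+992)%997=87 -> [87]
  root=87
After append 20 (leaves=[88, 73, 31, 20]):
  L0: [88, 73, 31, 20]
  L1: h(88,73)=(88*31+73)%997=807 h(31,20)=(31*31+20)%997=981 -> [807, 981]
  L2: h(807,981)=(807*31+981)%997=76 -> [76]
  root=76
After append 55 (leaves=[88, 73, 31, 20, 55]):
  L0: [88, 73, 31, 20, 55]
  L1: h(88,73)=(88*31+73)%997=807 h(31,20)=(31*31+20)%997=981 h(55,55)=(55*31+55)%997=763 -> [807, 981, 763]
  L2: h(807,981)=(807*31+981)%997=76 h(763,763)=(763*31+763)%997=488 -> [76, 488]
  L3: h(76,488)=(76*31+488)%997=850 -> [850]
  root=850
After append 28 (leaves=[88, 73, 31, 20, 55, 28]):
  L0: [88, 73, 31, 20, 55, 28]
  L1: h(88,73)=(88*31+73)%997=807 h(31,20)=(31*31+20)%997=981 h(55,28)=(55*31+28)%997=736 -> [807, 981, 736]
  L2: h(807,981)=(807*31+981)%997=76 h(736,736)=(736*31+736)%997=621 -> [76, 621]
  L3: h(76,621)=(76*31+621)%997=983 -> [983]
  root=983
After append 75 (leaves=[88, 73, 31, 20, 55, 28, 75]):
  L0: [88, 73, 31, 20, 55, 28, 75]
  L1: h(88,73)=(88*31+73)%997=807 h(31,20)=(31*31+20)%997=981 h(55,28)=(55*31+28)%997=736 h(75,75)=(75*31+75)%997=406 -> [807, 981, 736, 406]
  L2: h(807,981)=(807*31+981)%997=76 h(736,406)=(736*31+406)%997=291 -> [76, 291]
  L3: h(76,291)=(76*31+291)%997=653 -> [653]
  root=653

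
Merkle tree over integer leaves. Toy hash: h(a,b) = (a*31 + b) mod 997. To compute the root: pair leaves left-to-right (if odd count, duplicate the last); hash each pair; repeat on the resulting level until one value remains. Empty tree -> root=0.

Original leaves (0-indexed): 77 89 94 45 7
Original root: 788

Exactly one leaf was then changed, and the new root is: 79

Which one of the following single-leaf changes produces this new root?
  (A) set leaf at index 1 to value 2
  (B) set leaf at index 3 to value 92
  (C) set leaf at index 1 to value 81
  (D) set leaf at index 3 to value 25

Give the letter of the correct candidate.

Answer: C

Derivation:
Original leaves: [77, 89, 94, 45, 7]
Target new root: 79
Try each candidate change and compute the resulting root:
Candidate A: set leaf[1] = 2 -> leaves = [77, 2, 94, 45, 7]
  L0: [77, 2, 94, 45, 7]
  L1: h(77,2)=(77*31+2)%997=395 h(94,45)=(94*31+45)%997=965 h(7,7)=(7*31+7)%997=224 -> [395, 965, 224]
  L2: h(395,965)=(395*31+965)%997=249 h(224,224)=(224*31+224)%997=189 -> [249, 189]
  L3: h(249,189)=(249*31+189)%997=929 -> [929]
  root = 929 != target 79
Candidate B: set leaf[3] = 92 -> leaves = [77, 89, 94, 92, 7]
  L0: [77, 89, 94, 92, 7]
  L1: h(77,89)=(77*31+89)%997=482 h(94,92)=(94*31+92)%997=15 h(7,7)=(7*31+7)%997=224 -> [482, 15, 224]
  L2: h(482,15)=(482*31+15)%997=2 h(224,224)=(224*31+224)%997=189 -> [2, 189]
  L3: h(2,189)=(2*31+189)%997=251 -> [251]
  root = 251 != target 79
Candidate C: set leaf[1] = 81 -> leaves = [77, 81, 94, 45, 7]
  L0: [77, 81, 94, 45, 7]
  L1: h(77,81)=(77*31+81)%997=474 h(94,45)=(94*31+45)%997=965 h(7,7)=(7*31+7)%997=224 -> [474, 965, 224]
  L2: h(474,965)=(474*31+965)%997=704 h(224,224)=(224*31+224)%997=189 -> [704, 189]
  L3: h(704,189)=(704*31+189)%997=79 -> [79]
  root = 79 == target 79  ** MATCH **
Candidate D: set leaf[3] = 25 -> leaves = [77, 89, 94, 25, 7]
  L0: [77, 89, 94, 25, 7]
  L1: h(77,89)=(77*31+89)%997=482 h(94,25)=(94*31+25)%997=945 h(7,7)=(7*31+7)%997=224 -> [482, 945, 224]
  L2: h(482,945)=(482*31+945)%997=932 h(224,224)=(224*31+224)%997=189 -> [932, 189]
  L3: h(932,189)=(932*31+189)%997=168 -> [168]
  root = 168 != target 79
Candidate C produces the target root.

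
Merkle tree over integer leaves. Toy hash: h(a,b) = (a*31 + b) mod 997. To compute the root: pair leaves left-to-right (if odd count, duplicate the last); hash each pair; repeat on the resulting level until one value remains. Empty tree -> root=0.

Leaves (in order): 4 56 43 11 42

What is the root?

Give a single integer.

L0: [4, 56, 43, 11, 42]
L1: h(4,56)=(4*31+56)%997=180 h(43,11)=(43*31+11)%997=347 h(42,42)=(42*31+42)%997=347 -> [180, 347, 347]
L2: h(180,347)=(180*31+347)%997=942 h(347,347)=(347*31+347)%997=137 -> [942, 137]
L3: h(942,137)=(942*31+137)%997=426 -> [426]

Answer: 426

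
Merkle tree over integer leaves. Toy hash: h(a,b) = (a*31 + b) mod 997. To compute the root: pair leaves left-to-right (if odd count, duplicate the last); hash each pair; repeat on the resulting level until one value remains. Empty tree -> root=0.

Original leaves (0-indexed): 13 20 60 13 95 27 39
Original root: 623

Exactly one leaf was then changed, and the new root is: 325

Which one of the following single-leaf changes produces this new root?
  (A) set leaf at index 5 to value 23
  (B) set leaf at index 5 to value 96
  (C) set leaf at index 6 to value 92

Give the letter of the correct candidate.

Original leaves: [13, 20, 60, 13, 95, 27, 39]
Target new root: 325
Try each candidate change and compute the resulting root:
Candidate A: set leaf[5] = 23 -> leaves = [13, 20, 60, 13, 95, 23, 39]
  L0: [13, 20, 60, 13, 95, 23, 39]
  L1: h(13,20)=(13*31+20)%997=423 h(60,13)=(60*31+13)%997=876 h(95,23)=(95*31+23)%997=974 h(39,39)=(39*31+39)%997=251 -> [423, 876, 974, 251]
  L2: h(423,876)=(423*31+876)%997=31 h(974,251)=(974*31+251)%997=535 -> [31, 535]
  L3: h(31,535)=(31*31+535)%997=499 -> [499]
  root = 499 != target 325
Candidate B: set leaf[5] = 96 -> leaves = [13, 20, 60, 13, 95, 96, 39]
  L0: [13, 20, 60, 13, 95, 96, 39]
  L1: h(13,20)=(13*31+20)%997=423 h(60,13)=(60*31+13)%997=876 h(95,96)=(95*31+96)%997=50 h(39,39)=(39*31+39)%997=251 -> [423, 876, 50, 251]
  L2: h(423,876)=(423*31+876)%997=31 h(50,251)=(50*31+251)%997=804 -> [31, 804]
  L3: h(31,804)=(31*31+804)%997=768 -> [768]
  root = 768 != target 325
Candidate C: set leaf[6] = 92 -> leaves = [13, 20, 60, 13, 95, 27, 92]
  L0: [13, 20, 60, 13, 95, 27, 92]
  L1: h(13,20)=(13*31+20)%997=423 h(60,13)=(60*31+13)%997=876 h(95,27)=(95*31+27)%997=978 h(92,92)=(92*31+92)%997=950 -> [423, 876, 978, 950]
  L2: h(423,876)=(423*31+876)%997=31 h(978,950)=(978*31+950)%997=361 -> [31, 361]
  L3: h(31,361)=(31*31+361)%997=325 -> [325]
  root = 325 == target 325  ** MATCH **
Candidate C produces the target root.

Answer: C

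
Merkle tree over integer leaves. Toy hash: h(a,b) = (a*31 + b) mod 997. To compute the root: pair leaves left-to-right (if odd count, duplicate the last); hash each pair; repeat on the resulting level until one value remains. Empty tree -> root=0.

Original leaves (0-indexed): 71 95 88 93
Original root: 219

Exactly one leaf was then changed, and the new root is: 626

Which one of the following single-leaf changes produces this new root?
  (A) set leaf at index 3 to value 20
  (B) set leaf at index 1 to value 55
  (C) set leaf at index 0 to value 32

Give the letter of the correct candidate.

Original leaves: [71, 95, 88, 93]
Target new root: 626
Try each candidate change and compute the resulting root:
Candidate A: set leaf[3] = 20 -> leaves = [71, 95, 88, 20]
  L0: [71, 95, 88, 20]
  L1: h(71,95)=(71*31+95)%997=302 h(88,20)=(88*31+20)%997=754 -> [302, 754]
  L2: h(302,754)=(302*31+754)%997=146 -> [146]
  root = 146 != target 626
Candidate B: set leaf[1] = 55 -> leaves = [71, 55, 88, 93]
  L0: [71, 55, 88, 93]
  L1: h(71,55)=(71*31+55)%997=262 h(88,93)=(88*31+93)%997=827 -> [262, 827]
  L2: h(262,827)=(262*31+827)%997=973 -> [973]
  root = 973 != target 626
Candidate C: set leaf[0] = 32 -> leaves = [32, 95, 88, 93]
  L0: [32, 95, 88, 93]
  L1: h(32,95)=(32*31+95)%997=90 h(88,93)=(88*31+93)%997=827 -> [90, 827]
  L2: h(90,827)=(90*31+827)%997=626 -> [626]
  root = 626 == target 626  ** MATCH **
Candidate C produces the target root.

Answer: C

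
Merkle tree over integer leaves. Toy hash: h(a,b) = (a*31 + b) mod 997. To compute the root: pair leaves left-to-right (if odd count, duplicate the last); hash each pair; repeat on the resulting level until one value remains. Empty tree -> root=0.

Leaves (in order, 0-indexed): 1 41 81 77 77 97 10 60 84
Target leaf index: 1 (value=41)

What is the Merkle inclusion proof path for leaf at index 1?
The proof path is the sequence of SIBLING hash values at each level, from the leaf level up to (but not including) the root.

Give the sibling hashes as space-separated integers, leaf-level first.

Answer: 1 594 605 792

Derivation:
L0 (leaves): [1, 41, 81, 77, 77, 97, 10, 60, 84], target index=1
L1: h(1,41)=(1*31+41)%997=72 [pair 0] h(81,77)=(81*31+77)%997=594 [pair 1] h(77,97)=(77*31+97)%997=490 [pair 2] h(10,60)=(10*31+60)%997=370 [pair 3] h(84,84)=(84*31+84)%997=694 [pair 4] -> [72, 594, 490, 370, 694]
  Sibling for proof at L0: 1
L2: h(72,594)=(72*31+594)%997=832 [pair 0] h(490,370)=(490*31+370)%997=605 [pair 1] h(694,694)=(694*31+694)%997=274 [pair 2] -> [832, 605, 274]
  Sibling for proof at L1: 594
L3: h(832,605)=(832*31+605)%997=475 [pair 0] h(274,274)=(274*31+274)%997=792 [pair 1] -> [475, 792]
  Sibling for proof at L2: 605
L4: h(475,792)=(475*31+792)%997=562 [pair 0] -> [562]
  Sibling for proof at L3: 792
Root: 562
Proof path (sibling hashes from leaf to root): [1, 594, 605, 792]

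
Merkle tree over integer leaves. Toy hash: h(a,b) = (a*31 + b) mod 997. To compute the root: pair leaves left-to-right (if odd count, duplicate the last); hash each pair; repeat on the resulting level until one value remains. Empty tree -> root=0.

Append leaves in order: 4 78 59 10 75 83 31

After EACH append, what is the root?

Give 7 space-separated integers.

After append 4 (leaves=[4]):
  L0: [4]
  root=4
After append 78 (leaves=[4, 78]):
  L0: [4, 78]
  L1: h(4,78)=(4*31+78)%997=202 -> [202]
  root=202
After append 59 (leaves=[4, 78, 59]):
  L0: [4, 78, 59]
  L1: h(4,78)=(4*31+78)%997=202 h(59,59)=(59*31+59)%997=891 -> [202, 891]
  L2: h(202,891)=(202*31+891)%997=174 -> [174]
  root=174
After append 10 (leaves=[4, 78, 59, 10]):
  L0: [4, 78, 59, 10]
  L1: h(4,78)=(4*31+78)%997=202 h(59,10)=(59*31+10)%997=842 -> [202, 842]
  L2: h(202,842)=(202*31+842)%997=125 -> [125]
  root=125
After append 75 (leaves=[4, 78, 59, 10, 75]):
  L0: [4, 78, 59, 10, 75]
  L1: h(4,78)=(4*31+78)%997=202 h(59,10)=(59*31+10)%997=842 h(75,75)=(75*31+75)%997=406 -> [202, 842, 406]
  L2: h(202,842)=(202*31+842)%997=125 h(406,406)=(406*31+406)%997=31 -> [125, 31]
  L3: h(125,31)=(125*31+31)%997=915 -> [915]
  root=915
After append 83 (leaves=[4, 78, 59, 10, 75, 83]):
  L0: [4, 78, 59, 10, 75, 83]
  L1: h(4,78)=(4*31+78)%997=202 h(59,10)=(59*31+10)%997=842 h(75,83)=(75*31+83)%997=414 -> [202, 842, 414]
  L2: h(202,842)=(202*31+842)%997=125 h(414,414)=(414*31+414)%997=287 -> [125, 287]
  L3: h(125,287)=(125*31+287)%997=174 -> [174]
  root=174
After append 31 (leaves=[4, 78, 59, 10, 75, 83, 31]):
  L0: [4, 78, 59, 10, 75, 83, 31]
  L1: h(4,78)=(4*31+78)%997=202 h(59,10)=(59*31+10)%997=842 h(75,83)=(75*31+83)%997=414 h(31,31)=(31*31+31)%997=992 -> [202, 842, 414, 992]
  L2: h(202,842)=(202*31+842)%997=125 h(414,992)=(414*31+992)%997=865 -> [125, 865]
  L3: h(125,865)=(125*31+865)%997=752 -> [752]
  root=752

Answer: 4 202 174 125 915 174 752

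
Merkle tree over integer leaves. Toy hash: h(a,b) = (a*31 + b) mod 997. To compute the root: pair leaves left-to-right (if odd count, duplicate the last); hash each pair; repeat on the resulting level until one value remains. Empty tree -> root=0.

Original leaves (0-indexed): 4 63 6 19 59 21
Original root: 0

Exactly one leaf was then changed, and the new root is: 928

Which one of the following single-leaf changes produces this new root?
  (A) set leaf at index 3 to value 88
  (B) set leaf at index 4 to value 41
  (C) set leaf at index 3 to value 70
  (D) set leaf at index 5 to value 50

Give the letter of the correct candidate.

Original leaves: [4, 63, 6, 19, 59, 21]
Target new root: 928
Try each candidate change and compute the resulting root:
Candidate A: set leaf[3] = 88 -> leaves = [4, 63, 6, 88, 59, 21]
  L0: [4, 63, 6, 88, 59, 21]
  L1: h(4,63)=(4*31+63)%997=187 h(6,88)=(6*31+88)%997=274 h(59,21)=(59*31+21)%997=853 -> [187, 274, 853]
  L2: h(187,274)=(187*31+274)%997=89 h(853,853)=(853*31+853)%997=377 -> [89, 377]
  L3: h(89,377)=(89*31+377)%997=145 -> [145]
  root = 145 != target 928
Candidate B: set leaf[4] = 41 -> leaves = [4, 63, 6, 19, 41, 21]
  L0: [4, 63, 6, 19, 41, 21]
  L1: h(4,63)=(4*31+63)%997=187 h(6,19)=(6*31+19)%997=205 h(41,21)=(41*31+21)%997=295 -> [187, 205, 295]
  L2: h(187,205)=(187*31+205)%997=20 h(295,295)=(295*31+295)%997=467 -> [20, 467]
  L3: h(20,467)=(20*31+467)%997=90 -> [90]
  root = 90 != target 928
Candidate C: set leaf[3] = 70 -> leaves = [4, 63, 6, 70, 59, 21]
  L0: [4, 63, 6, 70, 59, 21]
  L1: h(4,63)=(4*31+63)%997=187 h(6,70)=(6*31+70)%997=256 h(59,21)=(59*31+21)%997=853 -> [187, 256, 853]
  L2: h(187,256)=(187*31+256)%997=71 h(853,853)=(853*31+853)%997=377 -> [71, 377]
  L3: h(71,377)=(71*31+377)%997=584 -> [584]
  root = 584 != target 928
Candidate D: set leaf[5] = 50 -> leaves = [4, 63, 6, 19, 59, 50]
  L0: [4, 63, 6, 19, 59, 50]
  L1: h(4,63)=(4*31+63)%997=187 h(6,19)=(6*31+19)%997=205 h(59,50)=(59*31+50)%997=882 -> [187, 205, 882]
  L2: h(187,205)=(187*31+205)%997=20 h(882,882)=(882*31+882)%997=308 -> [20, 308]
  L3: h(20,308)=(20*31+308)%997=928 -> [928]
  root = 928 == target 928  ** MATCH **
Candidate D produces the target root.

Answer: D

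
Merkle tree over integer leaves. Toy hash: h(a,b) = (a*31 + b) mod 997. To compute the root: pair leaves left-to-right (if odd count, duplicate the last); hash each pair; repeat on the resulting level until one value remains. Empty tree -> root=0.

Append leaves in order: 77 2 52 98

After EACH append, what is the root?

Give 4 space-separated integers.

After append 77 (leaves=[77]):
  L0: [77]
  root=77
After append 2 (leaves=[77, 2]):
  L0: [77, 2]
  L1: h(77,2)=(77*31+2)%997=395 -> [395]
  root=395
After append 52 (leaves=[77, 2, 52]):
  L0: [77, 2, 52]
  L1: h(77,2)=(77*31+2)%997=395 h(52,52)=(52*31+52)%997=667 -> [395, 667]
  L2: h(395,667)=(395*31+667)%997=948 -> [948]
  root=948
After append 98 (leaves=[77, 2, 52, 98]):
  L0: [77, 2, 52, 98]
  L1: h(77,2)=(77*31+2)%997=395 h(52,98)=(52*31+98)%997=713 -> [395, 713]
  L2: h(395,713)=(395*31+713)%997=994 -> [994]
  root=994

Answer: 77 395 948 994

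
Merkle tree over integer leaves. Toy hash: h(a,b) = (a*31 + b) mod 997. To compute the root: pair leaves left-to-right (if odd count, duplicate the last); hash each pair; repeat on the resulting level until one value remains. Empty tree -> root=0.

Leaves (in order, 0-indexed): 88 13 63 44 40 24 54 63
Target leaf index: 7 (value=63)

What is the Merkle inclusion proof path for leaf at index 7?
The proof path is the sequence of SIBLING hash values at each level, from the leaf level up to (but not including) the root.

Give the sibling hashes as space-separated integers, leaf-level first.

L0 (leaves): [88, 13, 63, 44, 40, 24, 54, 63], target index=7
L1: h(88,13)=(88*31+13)%997=747 [pair 0] h(63,44)=(63*31+44)%997=3 [pair 1] h(40,24)=(40*31+24)%997=267 [pair 2] h(54,63)=(54*31+63)%997=740 [pair 3] -> [747, 3, 267, 740]
  Sibling for proof at L0: 54
L2: h(747,3)=(747*31+3)%997=229 [pair 0] h(267,740)=(267*31+740)%997=44 [pair 1] -> [229, 44]
  Sibling for proof at L1: 267
L3: h(229,44)=(229*31+44)%997=164 [pair 0] -> [164]
  Sibling for proof at L2: 229
Root: 164
Proof path (sibling hashes from leaf to root): [54, 267, 229]

Answer: 54 267 229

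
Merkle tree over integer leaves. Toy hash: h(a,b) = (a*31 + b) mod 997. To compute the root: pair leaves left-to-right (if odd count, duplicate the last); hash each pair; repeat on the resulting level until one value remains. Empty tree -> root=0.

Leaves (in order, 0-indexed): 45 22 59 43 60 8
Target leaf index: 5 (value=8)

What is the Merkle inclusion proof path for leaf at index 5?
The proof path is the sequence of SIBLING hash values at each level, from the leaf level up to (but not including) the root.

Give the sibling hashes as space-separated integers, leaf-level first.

L0 (leaves): [45, 22, 59, 43, 60, 8], target index=5
L1: h(45,22)=(45*31+22)%997=420 [pair 0] h(59,43)=(59*31+43)%997=875 [pair 1] h(60,8)=(60*31+8)%997=871 [pair 2] -> [420, 875, 871]
  Sibling for proof at L0: 60
L2: h(420,875)=(420*31+875)%997=934 [pair 0] h(871,871)=(871*31+871)%997=953 [pair 1] -> [934, 953]
  Sibling for proof at L1: 871
L3: h(934,953)=(934*31+953)%997=994 [pair 0] -> [994]
  Sibling for proof at L2: 934
Root: 994
Proof path (sibling hashes from leaf to root): [60, 871, 934]

Answer: 60 871 934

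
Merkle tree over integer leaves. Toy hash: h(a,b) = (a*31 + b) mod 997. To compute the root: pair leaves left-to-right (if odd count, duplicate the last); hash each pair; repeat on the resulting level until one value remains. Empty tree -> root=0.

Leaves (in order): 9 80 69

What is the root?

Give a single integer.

L0: [9, 80, 69]
L1: h(9,80)=(9*31+80)%997=359 h(69,69)=(69*31+69)%997=214 -> [359, 214]
L2: h(359,214)=(359*31+214)%997=376 -> [376]

Answer: 376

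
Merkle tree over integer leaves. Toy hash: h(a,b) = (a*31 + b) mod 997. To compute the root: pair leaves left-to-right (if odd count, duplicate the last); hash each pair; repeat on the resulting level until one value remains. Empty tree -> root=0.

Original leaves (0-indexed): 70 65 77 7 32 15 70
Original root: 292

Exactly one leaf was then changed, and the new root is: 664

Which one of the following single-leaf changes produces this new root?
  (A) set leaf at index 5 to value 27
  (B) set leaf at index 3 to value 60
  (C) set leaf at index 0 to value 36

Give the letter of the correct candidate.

Answer: A

Derivation:
Original leaves: [70, 65, 77, 7, 32, 15, 70]
Target new root: 664
Try each candidate change and compute the resulting root:
Candidate A: set leaf[5] = 27 -> leaves = [70, 65, 77, 7, 32, 27, 70]
  L0: [70, 65, 77, 7, 32, 27, 70]
  L1: h(70,65)=(70*31+65)%997=241 h(77,7)=(77*31+7)%997=400 h(32,27)=(32*31+27)%997=22 h(70,70)=(70*31+70)%997=246 -> [241, 400, 22, 246]
  L2: h(241,400)=(241*31+400)%997=892 h(22,246)=(22*31+246)%997=928 -> [892, 928]
  L3: h(892,928)=(892*31+928)%997=664 -> [664]
  root = 664 == target 664  ** MATCH **
Candidate B: set leaf[3] = 60 -> leaves = [70, 65, 77, 60, 32, 15, 70]
  L0: [70, 65, 77, 60, 32, 15, 70]
  L1: h(70,65)=(70*31+65)%997=241 h(77,60)=(77*31+60)%997=453 h(32,15)=(32*31+15)%997=10 h(70,70)=(70*31+70)%997=246 -> [241, 453, 10, 246]
  L2: h(241,453)=(241*31+453)%997=945 h(10,246)=(10*31+246)%997=556 -> [945, 556]
  L3: h(945,556)=(945*31+556)%997=938 -> [938]
  root = 938 != target 664
Candidate C: set leaf[0] = 36 -> leaves = [36, 65, 77, 7, 32, 15, 70]
  L0: [36, 65, 77, 7, 32, 15, 70]
  L1: h(36,65)=(36*31+65)%997=184 h(77,7)=(77*31+7)%997=400 h(32,15)=(32*31+15)%997=10 h(70,70)=(70*31+70)%997=246 -> [184, 400, 10, 246]
  L2: h(184,400)=(184*31+400)%997=122 h(10,246)=(10*31+246)%997=556 -> [122, 556]
  L3: h(122,556)=(122*31+556)%997=350 -> [350]
  root = 350 != target 664
Candidate A produces the target root.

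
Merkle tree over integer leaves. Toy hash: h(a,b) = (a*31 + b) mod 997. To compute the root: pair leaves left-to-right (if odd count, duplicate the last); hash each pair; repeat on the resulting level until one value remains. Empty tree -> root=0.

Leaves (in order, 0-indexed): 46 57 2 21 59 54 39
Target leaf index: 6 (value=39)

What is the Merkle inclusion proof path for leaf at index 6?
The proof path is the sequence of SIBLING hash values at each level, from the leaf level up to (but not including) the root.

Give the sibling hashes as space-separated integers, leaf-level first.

L0 (leaves): [46, 57, 2, 21, 59, 54, 39], target index=6
L1: h(46,57)=(46*31+57)%997=486 [pair 0] h(2,21)=(2*31+21)%997=83 [pair 1] h(59,54)=(59*31+54)%997=886 [pair 2] h(39,39)=(39*31+39)%997=251 [pair 3] -> [486, 83, 886, 251]
  Sibling for proof at L0: 39
L2: h(486,83)=(486*31+83)%997=194 [pair 0] h(886,251)=(886*31+251)%997=798 [pair 1] -> [194, 798]
  Sibling for proof at L1: 886
L3: h(194,798)=(194*31+798)%997=830 [pair 0] -> [830]
  Sibling for proof at L2: 194
Root: 830
Proof path (sibling hashes from leaf to root): [39, 886, 194]

Answer: 39 886 194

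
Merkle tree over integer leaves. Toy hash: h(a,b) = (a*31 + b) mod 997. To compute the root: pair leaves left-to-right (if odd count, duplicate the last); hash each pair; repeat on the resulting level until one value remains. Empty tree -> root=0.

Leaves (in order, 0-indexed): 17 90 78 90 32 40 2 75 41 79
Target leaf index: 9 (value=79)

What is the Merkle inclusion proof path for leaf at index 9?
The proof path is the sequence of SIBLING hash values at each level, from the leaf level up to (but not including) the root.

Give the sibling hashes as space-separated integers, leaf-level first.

Answer: 41 353 329 926

Derivation:
L0 (leaves): [17, 90, 78, 90, 32, 40, 2, 75, 41, 79], target index=9
L1: h(17,90)=(17*31+90)%997=617 [pair 0] h(78,90)=(78*31+90)%997=514 [pair 1] h(32,40)=(32*31+40)%997=35 [pair 2] h(2,75)=(2*31+75)%997=137 [pair 3] h(41,79)=(41*31+79)%997=353 [pair 4] -> [617, 514, 35, 137, 353]
  Sibling for proof at L0: 41
L2: h(617,514)=(617*31+514)%997=698 [pair 0] h(35,137)=(35*31+137)%997=225 [pair 1] h(353,353)=(353*31+353)%997=329 [pair 2] -> [698, 225, 329]
  Sibling for proof at L1: 353
L3: h(698,225)=(698*31+225)%997=926 [pair 0] h(329,329)=(329*31+329)%997=558 [pair 1] -> [926, 558]
  Sibling for proof at L2: 329
L4: h(926,558)=(926*31+558)%997=351 [pair 0] -> [351]
  Sibling for proof at L3: 926
Root: 351
Proof path (sibling hashes from leaf to root): [41, 353, 329, 926]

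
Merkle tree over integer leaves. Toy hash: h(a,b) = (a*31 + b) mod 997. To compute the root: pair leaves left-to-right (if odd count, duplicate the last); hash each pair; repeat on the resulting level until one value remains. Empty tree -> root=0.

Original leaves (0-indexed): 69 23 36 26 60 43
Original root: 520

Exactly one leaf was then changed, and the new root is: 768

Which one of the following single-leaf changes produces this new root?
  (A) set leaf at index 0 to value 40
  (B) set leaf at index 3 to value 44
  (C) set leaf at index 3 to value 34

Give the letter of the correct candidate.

Answer: C

Derivation:
Original leaves: [69, 23, 36, 26, 60, 43]
Target new root: 768
Try each candidate change and compute the resulting root:
Candidate A: set leaf[0] = 40 -> leaves = [40, 23, 36, 26, 60, 43]
  L0: [40, 23, 36, 26, 60, 43]
  L1: h(40,23)=(40*31+23)%997=266 h(36,26)=(36*31+26)%997=145 h(60,43)=(60*31+43)%997=906 -> [266, 145, 906]
  L2: h(266,145)=(266*31+145)%997=415 h(906,906)=(906*31+906)%997=79 -> [415, 79]
  L3: h(415,79)=(415*31+79)%997=980 -> [980]
  root = 980 != target 768
Candidate B: set leaf[3] = 44 -> leaves = [69, 23, 36, 44, 60, 43]
  L0: [69, 23, 36, 44, 60, 43]
  L1: h(69,23)=(69*31+23)%997=168 h(36,44)=(36*31+44)%997=163 h(60,43)=(60*31+43)%997=906 -> [168, 163, 906]
  L2: h(168,163)=(168*31+163)%997=386 h(906,906)=(906*31+906)%997=79 -> [386, 79]
  L3: h(386,79)=(386*31+79)%997=81 -> [81]
  root = 81 != target 768
Candidate C: set leaf[3] = 34 -> leaves = [69, 23, 36, 34, 60, 43]
  L0: [69, 23, 36, 34, 60, 43]
  L1: h(69,23)=(69*31+23)%997=168 h(36,34)=(36*31+34)%997=153 h(60,43)=(60*31+43)%997=906 -> [168, 153, 906]
  L2: h(168,153)=(168*31+153)%997=376 h(906,906)=(906*31+906)%997=79 -> [376, 79]
  L3: h(376,79)=(376*31+79)%997=768 -> [768]
  root = 768 == target 768  ** MATCH **
Candidate C produces the target root.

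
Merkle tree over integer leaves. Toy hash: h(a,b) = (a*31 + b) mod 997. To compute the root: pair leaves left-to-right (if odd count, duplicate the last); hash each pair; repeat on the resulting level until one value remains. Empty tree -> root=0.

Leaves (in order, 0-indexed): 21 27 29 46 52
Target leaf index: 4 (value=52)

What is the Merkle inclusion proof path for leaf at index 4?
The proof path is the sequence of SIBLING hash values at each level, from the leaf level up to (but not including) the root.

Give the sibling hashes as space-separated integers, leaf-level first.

Answer: 52 667 29

Derivation:
L0 (leaves): [21, 27, 29, 46, 52], target index=4
L1: h(21,27)=(21*31+27)%997=678 [pair 0] h(29,46)=(29*31+46)%997=945 [pair 1] h(52,52)=(52*31+52)%997=667 [pair 2] -> [678, 945, 667]
  Sibling for proof at L0: 52
L2: h(678,945)=(678*31+945)%997=29 [pair 0] h(667,667)=(667*31+667)%997=407 [pair 1] -> [29, 407]
  Sibling for proof at L1: 667
L3: h(29,407)=(29*31+407)%997=309 [pair 0] -> [309]
  Sibling for proof at L2: 29
Root: 309
Proof path (sibling hashes from leaf to root): [52, 667, 29]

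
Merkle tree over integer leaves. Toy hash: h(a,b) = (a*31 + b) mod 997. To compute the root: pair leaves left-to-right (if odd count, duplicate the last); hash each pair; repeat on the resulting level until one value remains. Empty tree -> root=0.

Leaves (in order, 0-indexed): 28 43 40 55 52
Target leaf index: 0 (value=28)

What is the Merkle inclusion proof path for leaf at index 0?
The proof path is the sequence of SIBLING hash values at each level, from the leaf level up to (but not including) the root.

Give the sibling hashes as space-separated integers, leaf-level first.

L0 (leaves): [28, 43, 40, 55, 52], target index=0
L1: h(28,43)=(28*31+43)%997=911 [pair 0] h(40,55)=(40*31+55)%997=298 [pair 1] h(52,52)=(52*31+52)%997=667 [pair 2] -> [911, 298, 667]
  Sibling for proof at L0: 43
L2: h(911,298)=(911*31+298)%997=623 [pair 0] h(667,667)=(667*31+667)%997=407 [pair 1] -> [623, 407]
  Sibling for proof at L1: 298
L3: h(623,407)=(623*31+407)%997=777 [pair 0] -> [777]
  Sibling for proof at L2: 407
Root: 777
Proof path (sibling hashes from leaf to root): [43, 298, 407]

Answer: 43 298 407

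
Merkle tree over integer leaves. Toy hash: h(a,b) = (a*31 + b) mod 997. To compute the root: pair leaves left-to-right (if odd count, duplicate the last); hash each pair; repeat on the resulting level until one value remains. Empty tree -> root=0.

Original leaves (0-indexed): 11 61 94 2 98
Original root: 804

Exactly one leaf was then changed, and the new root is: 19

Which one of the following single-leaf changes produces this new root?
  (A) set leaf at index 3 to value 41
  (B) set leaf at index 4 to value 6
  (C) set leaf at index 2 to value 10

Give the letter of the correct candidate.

Original leaves: [11, 61, 94, 2, 98]
Target new root: 19
Try each candidate change and compute the resulting root:
Candidate A: set leaf[3] = 41 -> leaves = [11, 61, 94, 41, 98]
  L0: [11, 61, 94, 41, 98]
  L1: h(11,61)=(11*31+61)%997=402 h(94,41)=(94*31+41)%997=961 h(98,98)=(98*31+98)%997=145 -> [402, 961, 145]
  L2: h(402,961)=(402*31+961)%997=462 h(145,145)=(145*31+145)%997=652 -> [462, 652]
  L3: h(462,652)=(462*31+652)%997=19 -> [19]
  root = 19 == target 19  ** MATCH **
Candidate B: set leaf[4] = 6 -> leaves = [11, 61, 94, 2, 6]
  L0: [11, 61, 94, 2, 6]
  L1: h(11,61)=(11*31+61)%997=402 h(94,2)=(94*31+2)%997=922 h(6,6)=(6*31+6)%997=192 -> [402, 922, 192]
  L2: h(402,922)=(402*31+922)%997=423 h(192,192)=(192*31+192)%997=162 -> [423, 162]
  L3: h(423,162)=(423*31+162)%997=314 -> [314]
  root = 314 != target 19
Candidate C: set leaf[2] = 10 -> leaves = [11, 61, 10, 2, 98]
  L0: [11, 61, 10, 2, 98]
  L1: h(11,61)=(11*31+61)%997=402 h(10,2)=(10*31+2)%997=312 h(98,98)=(98*31+98)%997=145 -> [402, 312, 145]
  L2: h(402,312)=(402*31+312)%997=810 h(145,145)=(145*31+145)%997=652 -> [810, 652]
  L3: h(810,652)=(810*31+652)%997=837 -> [837]
  root = 837 != target 19
Candidate A produces the target root.

Answer: A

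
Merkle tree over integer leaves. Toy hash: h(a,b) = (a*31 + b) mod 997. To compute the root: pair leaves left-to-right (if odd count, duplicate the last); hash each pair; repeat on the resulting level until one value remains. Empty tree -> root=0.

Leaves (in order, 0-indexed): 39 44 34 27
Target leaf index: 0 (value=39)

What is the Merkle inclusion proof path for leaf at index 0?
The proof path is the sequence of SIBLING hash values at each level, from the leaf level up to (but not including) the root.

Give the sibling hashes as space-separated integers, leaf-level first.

Answer: 44 84

Derivation:
L0 (leaves): [39, 44, 34, 27], target index=0
L1: h(39,44)=(39*31+44)%997=256 [pair 0] h(34,27)=(34*31+27)%997=84 [pair 1] -> [256, 84]
  Sibling for proof at L0: 44
L2: h(256,84)=(256*31+84)%997=44 [pair 0] -> [44]
  Sibling for proof at L1: 84
Root: 44
Proof path (sibling hashes from leaf to root): [44, 84]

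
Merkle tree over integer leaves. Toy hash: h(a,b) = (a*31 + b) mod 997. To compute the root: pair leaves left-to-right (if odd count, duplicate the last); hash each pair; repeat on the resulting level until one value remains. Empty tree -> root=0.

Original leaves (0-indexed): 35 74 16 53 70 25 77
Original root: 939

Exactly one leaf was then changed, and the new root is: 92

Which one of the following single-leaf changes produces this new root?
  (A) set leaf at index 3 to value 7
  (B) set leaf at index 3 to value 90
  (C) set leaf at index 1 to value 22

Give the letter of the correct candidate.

Answer: B

Derivation:
Original leaves: [35, 74, 16, 53, 70, 25, 77]
Target new root: 92
Try each candidate change and compute the resulting root:
Candidate A: set leaf[3] = 7 -> leaves = [35, 74, 16, 7, 70, 25, 77]
  L0: [35, 74, 16, 7, 70, 25, 77]
  L1: h(35,74)=(35*31+74)%997=162 h(16,7)=(16*31+7)%997=503 h(70,25)=(70*31+25)%997=201 h(77,77)=(77*31+77)%997=470 -> [162, 503, 201, 470]
  L2: h(162,503)=(162*31+503)%997=540 h(201,470)=(201*31+470)%997=719 -> [540, 719]
  L3: h(540,719)=(540*31+719)%997=510 -> [510]
  root = 510 != target 92
Candidate B: set leaf[3] = 90 -> leaves = [35, 74, 16, 90, 70, 25, 77]
  L0: [35, 74, 16, 90, 70, 25, 77]
  L1: h(35,74)=(35*31+74)%997=162 h(16,90)=(16*31+90)%997=586 h(70,25)=(70*31+25)%997=201 h(77,77)=(77*31+77)%997=470 -> [162, 586, 201, 470]
  L2: h(162,586)=(162*31+586)%997=623 h(201,470)=(201*31+470)%997=719 -> [623, 719]
  L3: h(623,719)=(623*31+719)%997=92 -> [92]
  root = 92 == target 92  ** MATCH **
Candidate C: set leaf[1] = 22 -> leaves = [35, 22, 16, 53, 70, 25, 77]
  L0: [35, 22, 16, 53, 70, 25, 77]
  L1: h(35,22)=(35*31+22)%997=110 h(16,53)=(16*31+53)%997=549 h(70,25)=(70*31+25)%997=201 h(77,77)=(77*31+77)%997=470 -> [110, 549, 201, 470]
  L2: h(110,549)=(110*31+549)%997=968 h(201,470)=(201*31+470)%997=719 -> [968, 719]
  L3: h(968,719)=(968*31+719)%997=817 -> [817]
  root = 817 != target 92
Candidate B produces the target root.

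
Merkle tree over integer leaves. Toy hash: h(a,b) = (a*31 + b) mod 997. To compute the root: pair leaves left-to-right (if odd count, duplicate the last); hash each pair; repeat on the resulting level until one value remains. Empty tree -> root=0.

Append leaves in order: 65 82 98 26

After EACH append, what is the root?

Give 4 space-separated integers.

Answer: 65 103 347 275

Derivation:
After append 65 (leaves=[65]):
  L0: [65]
  root=65
After append 82 (leaves=[65, 82]):
  L0: [65, 82]
  L1: h(65,82)=(65*31+82)%997=103 -> [103]
  root=103
After append 98 (leaves=[65, 82, 98]):
  L0: [65, 82, 98]
  L1: h(65,82)=(65*31+82)%997=103 h(98,98)=(98*31+98)%997=145 -> [103, 145]
  L2: h(103,145)=(103*31+145)%997=347 -> [347]
  root=347
After append 26 (leaves=[65, 82, 98, 26]):
  L0: [65, 82, 98, 26]
  L1: h(65,82)=(65*31+82)%997=103 h(98,26)=(98*31+26)%997=73 -> [103, 73]
  L2: h(103,73)=(103*31+73)%997=275 -> [275]
  root=275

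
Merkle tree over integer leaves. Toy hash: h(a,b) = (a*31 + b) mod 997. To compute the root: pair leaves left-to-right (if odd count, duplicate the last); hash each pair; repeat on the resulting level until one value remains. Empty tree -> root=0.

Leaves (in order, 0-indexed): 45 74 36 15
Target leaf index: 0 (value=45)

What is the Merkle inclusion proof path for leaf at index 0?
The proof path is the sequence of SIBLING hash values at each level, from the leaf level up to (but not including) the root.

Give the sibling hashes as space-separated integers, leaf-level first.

L0 (leaves): [45, 74, 36, 15], target index=0
L1: h(45,74)=(45*31+74)%997=472 [pair 0] h(36,15)=(36*31+15)%997=134 [pair 1] -> [472, 134]
  Sibling for proof at L0: 74
L2: h(472,134)=(472*31+134)%997=808 [pair 0] -> [808]
  Sibling for proof at L1: 134
Root: 808
Proof path (sibling hashes from leaf to root): [74, 134]

Answer: 74 134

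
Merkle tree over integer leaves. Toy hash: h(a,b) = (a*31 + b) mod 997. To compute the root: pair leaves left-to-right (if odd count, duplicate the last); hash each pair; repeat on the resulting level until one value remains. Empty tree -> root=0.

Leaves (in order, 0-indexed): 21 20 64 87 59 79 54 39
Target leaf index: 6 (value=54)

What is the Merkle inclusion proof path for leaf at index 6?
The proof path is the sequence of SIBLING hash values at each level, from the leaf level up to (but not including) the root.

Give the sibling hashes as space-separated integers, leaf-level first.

Answer: 39 911 938

Derivation:
L0 (leaves): [21, 20, 64, 87, 59, 79, 54, 39], target index=6
L1: h(21,20)=(21*31+20)%997=671 [pair 0] h(64,87)=(64*31+87)%997=77 [pair 1] h(59,79)=(59*31+79)%997=911 [pair 2] h(54,39)=(54*31+39)%997=716 [pair 3] -> [671, 77, 911, 716]
  Sibling for proof at L0: 39
L2: h(671,77)=(671*31+77)%997=938 [pair 0] h(911,716)=(911*31+716)%997=44 [pair 1] -> [938, 44]
  Sibling for proof at L1: 911
L3: h(938,44)=(938*31+44)%997=209 [pair 0] -> [209]
  Sibling for proof at L2: 938
Root: 209
Proof path (sibling hashes from leaf to root): [39, 911, 938]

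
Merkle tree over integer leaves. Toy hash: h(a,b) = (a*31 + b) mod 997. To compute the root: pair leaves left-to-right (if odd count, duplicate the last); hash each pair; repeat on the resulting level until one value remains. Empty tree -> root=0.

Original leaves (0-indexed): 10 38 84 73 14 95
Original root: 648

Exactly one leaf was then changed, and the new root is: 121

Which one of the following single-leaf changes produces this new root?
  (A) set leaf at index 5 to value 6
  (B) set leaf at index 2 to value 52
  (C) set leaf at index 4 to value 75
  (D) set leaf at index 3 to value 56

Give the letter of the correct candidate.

Original leaves: [10, 38, 84, 73, 14, 95]
Target new root: 121
Try each candidate change and compute the resulting root:
Candidate A: set leaf[5] = 6 -> leaves = [10, 38, 84, 73, 14, 6]
  L0: [10, 38, 84, 73, 14, 6]
  L1: h(10,38)=(10*31+38)%997=348 h(84,73)=(84*31+73)%997=683 h(14,6)=(14*31+6)%997=440 -> [348, 683, 440]
  L2: h(348,683)=(348*31+683)%997=504 h(440,440)=(440*31+440)%997=122 -> [504, 122]
  L3: h(504,122)=(504*31+122)%997=791 -> [791]
  root = 791 != target 121
Candidate B: set leaf[2] = 52 -> leaves = [10, 38, 52, 73, 14, 95]
  L0: [10, 38, 52, 73, 14, 95]
  L1: h(10,38)=(10*31+38)%997=348 h(52,73)=(52*31+73)%997=688 h(14,95)=(14*31+95)%997=529 -> [348, 688, 529]
  L2: h(348,688)=(348*31+688)%997=509 h(529,529)=(529*31+529)%997=976 -> [509, 976]
  L3: h(509,976)=(509*31+976)%997=803 -> [803]
  root = 803 != target 121
Candidate C: set leaf[4] = 75 -> leaves = [10, 38, 84, 73, 75, 95]
  L0: [10, 38, 84, 73, 75, 95]
  L1: h(10,38)=(10*31+38)%997=348 h(84,73)=(84*31+73)%997=683 h(75,95)=(75*31+95)%997=426 -> [348, 683, 426]
  L2: h(348,683)=(348*31+683)%997=504 h(426,426)=(426*31+426)%997=671 -> [504, 671]
  L3: h(504,671)=(504*31+671)%997=343 -> [343]
  root = 343 != target 121
Candidate D: set leaf[3] = 56 -> leaves = [10, 38, 84, 56, 14, 95]
  L0: [10, 38, 84, 56, 14, 95]
  L1: h(10,38)=(10*31+38)%997=348 h(84,56)=(84*31+56)%997=666 h(14,95)=(14*31+95)%997=529 -> [348, 666, 529]
  L2: h(348,666)=(348*31+666)%997=487 h(529,529)=(529*31+529)%997=976 -> [487, 976]
  L3: h(487,976)=(487*31+976)%997=121 -> [121]
  root = 121 == target 121  ** MATCH **
Candidate D produces the target root.

Answer: D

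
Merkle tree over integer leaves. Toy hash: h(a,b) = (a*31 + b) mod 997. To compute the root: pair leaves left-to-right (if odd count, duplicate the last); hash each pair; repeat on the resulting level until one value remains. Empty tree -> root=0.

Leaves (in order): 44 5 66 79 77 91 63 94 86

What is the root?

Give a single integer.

L0: [44, 5, 66, 79, 77, 91, 63, 94, 86]
L1: h(44,5)=(44*31+5)%997=372 h(66,79)=(66*31+79)%997=131 h(77,91)=(77*31+91)%997=484 h(63,94)=(63*31+94)%997=53 h(86,86)=(86*31+86)%997=758 -> [372, 131, 484, 53, 758]
L2: h(372,131)=(372*31+131)%997=696 h(484,53)=(484*31+53)%997=102 h(758,758)=(758*31+758)%997=328 -> [696, 102, 328]
L3: h(696,102)=(696*31+102)%997=741 h(328,328)=(328*31+328)%997=526 -> [741, 526]
L4: h(741,526)=(741*31+526)%997=566 -> [566]

Answer: 566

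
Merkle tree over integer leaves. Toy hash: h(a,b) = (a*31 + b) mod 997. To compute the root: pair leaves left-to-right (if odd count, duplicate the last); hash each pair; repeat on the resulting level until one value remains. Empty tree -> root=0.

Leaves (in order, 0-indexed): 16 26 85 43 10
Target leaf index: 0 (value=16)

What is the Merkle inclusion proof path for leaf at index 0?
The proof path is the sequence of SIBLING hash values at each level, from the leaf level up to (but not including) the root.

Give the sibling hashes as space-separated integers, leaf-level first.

Answer: 26 684 270

Derivation:
L0 (leaves): [16, 26, 85, 43, 10], target index=0
L1: h(16,26)=(16*31+26)%997=522 [pair 0] h(85,43)=(85*31+43)%997=684 [pair 1] h(10,10)=(10*31+10)%997=320 [pair 2] -> [522, 684, 320]
  Sibling for proof at L0: 26
L2: h(522,684)=(522*31+684)%997=914 [pair 0] h(320,320)=(320*31+320)%997=270 [pair 1] -> [914, 270]
  Sibling for proof at L1: 684
L3: h(914,270)=(914*31+270)%997=688 [pair 0] -> [688]
  Sibling for proof at L2: 270
Root: 688
Proof path (sibling hashes from leaf to root): [26, 684, 270]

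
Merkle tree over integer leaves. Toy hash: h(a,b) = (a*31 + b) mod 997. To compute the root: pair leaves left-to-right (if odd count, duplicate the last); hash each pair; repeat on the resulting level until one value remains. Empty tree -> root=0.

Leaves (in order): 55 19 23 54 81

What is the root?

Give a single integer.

Answer: 789

Derivation:
L0: [55, 19, 23, 54, 81]
L1: h(55,19)=(55*31+19)%997=727 h(23,54)=(23*31+54)%997=767 h(81,81)=(81*31+81)%997=598 -> [727, 767, 598]
L2: h(727,767)=(727*31+767)%997=373 h(598,598)=(598*31+598)%997=193 -> [373, 193]
L3: h(373,193)=(373*31+193)%997=789 -> [789]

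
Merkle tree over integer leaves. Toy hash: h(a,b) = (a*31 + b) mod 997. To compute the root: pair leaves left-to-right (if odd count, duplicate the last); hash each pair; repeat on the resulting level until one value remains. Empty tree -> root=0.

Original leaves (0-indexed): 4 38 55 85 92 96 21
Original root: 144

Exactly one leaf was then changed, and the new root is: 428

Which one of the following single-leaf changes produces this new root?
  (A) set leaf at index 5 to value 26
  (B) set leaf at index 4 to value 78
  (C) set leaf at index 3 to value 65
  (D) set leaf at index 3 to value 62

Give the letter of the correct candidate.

Answer: D

Derivation:
Original leaves: [4, 38, 55, 85, 92, 96, 21]
Target new root: 428
Try each candidate change and compute the resulting root:
Candidate A: set leaf[5] = 26 -> leaves = [4, 38, 55, 85, 92, 26, 21]
  L0: [4, 38, 55, 85, 92, 26, 21]
  L1: h(4,38)=(4*31+38)%997=162 h(55,85)=(55*31+85)%997=793 h(92,26)=(92*31+26)%997=884 h(21,21)=(21*31+21)%997=672 -> [162, 793, 884, 672]
  L2: h(162,793)=(162*31+793)%997=830 h(884,672)=(884*31+672)%997=160 -> [830, 160]
  L3: h(830,160)=(830*31+160)%997=965 -> [965]
  root = 965 != target 428
Candidate B: set leaf[4] = 78 -> leaves = [4, 38, 55, 85, 78, 96, 21]
  L0: [4, 38, 55, 85, 78, 96, 21]
  L1: h(4,38)=(4*31+38)%997=162 h(55,85)=(55*31+85)%997=793 h(78,96)=(78*31+96)%997=520 h(21,21)=(21*31+21)%997=672 -> [162, 793, 520, 672]
  L2: h(162,793)=(162*31+793)%997=830 h(520,672)=(520*31+672)%997=840 -> [830, 840]
  L3: h(830,840)=(830*31+840)%997=648 -> [648]
  root = 648 != target 428
Candidate C: set leaf[3] = 65 -> leaves = [4, 38, 55, 65, 92, 96, 21]
  L0: [4, 38, 55, 65, 92, 96, 21]
  L1: h(4,38)=(4*31+38)%997=162 h(55,65)=(55*31+65)%997=773 h(92,96)=(92*31+96)%997=954 h(21,21)=(21*31+21)%997=672 -> [162, 773, 954, 672]
  L2: h(162,773)=(162*31+773)%997=810 h(954,672)=(954*31+672)%997=336 -> [810, 336]
  L3: h(810,336)=(810*31+336)%997=521 -> [521]
  root = 521 != target 428
Candidate D: set leaf[3] = 62 -> leaves = [4, 38, 55, 62, 92, 96, 21]
  L0: [4, 38, 55, 62, 92, 96, 21]
  L1: h(4,38)=(4*31+38)%997=162 h(55,62)=(55*31+62)%997=770 h(92,96)=(92*31+96)%997=954 h(21,21)=(21*31+21)%997=672 -> [162, 770, 954, 672]
  L2: h(162,770)=(162*31+770)%997=807 h(954,672)=(954*31+672)%997=336 -> [807, 336]
  L3: h(807,336)=(807*31+336)%997=428 -> [428]
  root = 428 == target 428  ** MATCH **
Candidate D produces the target root.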